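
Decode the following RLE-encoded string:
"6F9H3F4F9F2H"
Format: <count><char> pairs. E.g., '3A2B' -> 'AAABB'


Expanding each <count><char> pair:
  6F -> 'FFFFFF'
  9H -> 'HHHHHHHHH'
  3F -> 'FFF'
  4F -> 'FFFF'
  9F -> 'FFFFFFFFF'
  2H -> 'HH'

Decoded = FFFFFFHHHHHHHHHFFFFFFFFFFFFFFFFHH


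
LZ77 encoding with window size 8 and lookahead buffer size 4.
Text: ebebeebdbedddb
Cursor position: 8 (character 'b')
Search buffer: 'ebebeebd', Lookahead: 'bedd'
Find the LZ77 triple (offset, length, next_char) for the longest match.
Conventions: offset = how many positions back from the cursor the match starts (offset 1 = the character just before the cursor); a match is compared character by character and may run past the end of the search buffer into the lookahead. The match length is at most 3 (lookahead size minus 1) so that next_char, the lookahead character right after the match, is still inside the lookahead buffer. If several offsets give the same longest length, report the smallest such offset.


Try each offset into the search buffer:
  offset=1 (pos 7, char 'd'): match length 0
  offset=2 (pos 6, char 'b'): match length 1
  offset=3 (pos 5, char 'e'): match length 0
  offset=4 (pos 4, char 'e'): match length 0
  offset=5 (pos 3, char 'b'): match length 2
  offset=6 (pos 2, char 'e'): match length 0
  offset=7 (pos 1, char 'b'): match length 2
  offset=8 (pos 0, char 'e'): match length 0
Longest match has length 2, found at offsets 5, 7; take the smallest, offset 5.
next_char = character at position 8 + 2 = 10 -> 'd'

Best match: offset=5, length=2 (matching 'be' starting at position 3)
LZ77 triple: (5, 2, 'd')


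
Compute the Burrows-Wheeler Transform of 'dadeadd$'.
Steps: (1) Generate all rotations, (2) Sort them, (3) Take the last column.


Rotations (sorted):
  0: $dadeadd -> last char: d
  1: add$dade -> last char: e
  2: adeadd$d -> last char: d
  3: d$dadead -> last char: d
  4: dadeadd$ -> last char: $
  5: dd$dadea -> last char: a
  6: deadd$da -> last char: a
  7: eadd$dad -> last char: d


BWT = dedd$aad


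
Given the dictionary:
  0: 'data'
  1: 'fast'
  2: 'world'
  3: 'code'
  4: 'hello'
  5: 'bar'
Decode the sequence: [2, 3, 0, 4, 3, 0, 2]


Look up each index in the dictionary:
  2 -> 'world'
  3 -> 'code'
  0 -> 'data'
  4 -> 'hello'
  3 -> 'code'
  0 -> 'data'
  2 -> 'world'

Decoded: "world code data hello code data world"


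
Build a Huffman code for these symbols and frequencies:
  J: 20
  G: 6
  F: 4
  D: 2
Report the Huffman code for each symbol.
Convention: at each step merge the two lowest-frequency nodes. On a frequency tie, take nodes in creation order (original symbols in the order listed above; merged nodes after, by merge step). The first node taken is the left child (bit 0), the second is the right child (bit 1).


Huffman tree construction:
Step 1: Merge D(2) + F(4) = 6
Step 2: Merge G(6) + (D+F)(6) = 12
Step 3: Merge (G+(D+F))(12) + J(20) = 32
Read each symbol's code off the tree from the root (left child = 0, right child = 1).

Codes:
  J: 1 (length 1)
  G: 00 (length 2)
  F: 011 (length 3)
  D: 010 (length 3)
Average code length: 50/32 = 1.5625 bits/symbol


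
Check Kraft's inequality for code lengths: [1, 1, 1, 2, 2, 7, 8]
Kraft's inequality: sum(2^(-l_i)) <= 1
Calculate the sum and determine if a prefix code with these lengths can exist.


Sum = 2^(-1) + 2^(-1) + 2^(-1) + 2^(-2) + 2^(-2) + 2^(-7) + 2^(-8)
    = 0.5 + 0.5 + 0.5 + 0.25 + 0.25 + 0.0078125 + 0.00390625
    = 515/256 = 2.01171875
Since 2.01171875 > 1, Kraft's inequality is NOT satisfied.
A prefix code with these lengths CANNOT exist.

Kraft sum = 2.01171875. Not satisfied.


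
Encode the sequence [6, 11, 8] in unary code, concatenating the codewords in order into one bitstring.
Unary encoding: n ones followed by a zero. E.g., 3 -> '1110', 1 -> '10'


Encode each number as n ones followed by a terminating 0:
  6 -> 1111110 (7 bits)
  11 -> 111111111110 (12 bits)
  8 -> 111111110 (9 bits)
Total length = 7 + 12 + 9 = 28 bits.

Unary([6, 11, 8]) = 1111110111111111110111111110 (28 bits)


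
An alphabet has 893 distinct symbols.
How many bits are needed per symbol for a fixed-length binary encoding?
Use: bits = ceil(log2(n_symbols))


log2(893) = 9.8025
Bracket: 2^9 = 512 < 893 <= 2^10 = 1024
So ceil(log2(893)) = 10

bits = ceil(log2(893)) = ceil(9.8025) = 10 bits


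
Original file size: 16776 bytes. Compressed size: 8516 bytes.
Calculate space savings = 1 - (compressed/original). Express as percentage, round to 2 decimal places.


ratio = compressed/original = 8516/16776 = 0.50763
savings = 1 - ratio = 1 - 0.50763 = 0.49237
as a percentage: 0.49237 * 100 = 49.24%

Space savings = 1 - 8516/16776 = 49.24%


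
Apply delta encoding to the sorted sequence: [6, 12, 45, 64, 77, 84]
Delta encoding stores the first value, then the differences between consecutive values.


First value: 6
Deltas:
  12 - 6 = 6
  45 - 12 = 33
  64 - 45 = 19
  77 - 64 = 13
  84 - 77 = 7


Delta encoded: [6, 6, 33, 19, 13, 7]


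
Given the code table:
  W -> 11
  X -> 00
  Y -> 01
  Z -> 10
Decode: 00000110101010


Decoding:
00 -> X
00 -> X
01 -> Y
10 -> Z
10 -> Z
10 -> Z
10 -> Z


Result: XXYZZZZ


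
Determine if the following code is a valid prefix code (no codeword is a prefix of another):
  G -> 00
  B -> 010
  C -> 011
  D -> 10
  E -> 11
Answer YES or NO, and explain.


Checking each pair (does one codeword prefix another?):
  G='00' vs B='010': no prefix
  G='00' vs C='011': no prefix
  G='00' vs D='10': no prefix
  G='00' vs E='11': no prefix
  B='010' vs G='00': no prefix
  B='010' vs C='011': no prefix
  B='010' vs D='10': no prefix
  B='010' vs E='11': no prefix
  C='011' vs G='00': no prefix
  C='011' vs B='010': no prefix
  C='011' vs D='10': no prefix
  C='011' vs E='11': no prefix
  D='10' vs G='00': no prefix
  D='10' vs B='010': no prefix
  D='10' vs C='011': no prefix
  D='10' vs E='11': no prefix
  E='11' vs G='00': no prefix
  E='11' vs B='010': no prefix
  E='11' vs C='011': no prefix
  E='11' vs D='10': no prefix
No violation found over all pairs.

YES -- this is a valid prefix code. No codeword is a prefix of any other codeword.


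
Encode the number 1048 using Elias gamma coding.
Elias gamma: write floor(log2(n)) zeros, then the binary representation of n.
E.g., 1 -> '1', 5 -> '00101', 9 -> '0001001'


num_bits = floor(log2(1048)) + 1 = 11
leading_zeros = num_bits - 1 = 10
binary(1048) = 10000011000

Elias gamma(1048) = '0000000000' + '10000011000' = 000000000010000011000 (21 bits)


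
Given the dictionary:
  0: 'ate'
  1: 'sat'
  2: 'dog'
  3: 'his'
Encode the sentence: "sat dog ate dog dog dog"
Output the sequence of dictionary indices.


Look up each word in the dictionary:
  'sat' -> 1
  'dog' -> 2
  'ate' -> 0
  'dog' -> 2
  'dog' -> 2
  'dog' -> 2

Encoded: [1, 2, 0, 2, 2, 2]


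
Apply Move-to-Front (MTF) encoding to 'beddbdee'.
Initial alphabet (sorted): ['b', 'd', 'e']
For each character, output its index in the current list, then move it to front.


MTF encoding:
'b': index 0 in ['b', 'd', 'e'] -> ['b', 'd', 'e']
'e': index 2 in ['b', 'd', 'e'] -> ['e', 'b', 'd']
'd': index 2 in ['e', 'b', 'd'] -> ['d', 'e', 'b']
'd': index 0 in ['d', 'e', 'b'] -> ['d', 'e', 'b']
'b': index 2 in ['d', 'e', 'b'] -> ['b', 'd', 'e']
'd': index 1 in ['b', 'd', 'e'] -> ['d', 'b', 'e']
'e': index 2 in ['d', 'b', 'e'] -> ['e', 'd', 'b']
'e': index 0 in ['e', 'd', 'b'] -> ['e', 'd', 'b']


Output: [0, 2, 2, 0, 2, 1, 2, 0]


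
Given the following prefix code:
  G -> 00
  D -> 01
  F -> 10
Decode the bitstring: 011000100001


Decoding step by step:
Bits 01 -> D
Bits 10 -> F
Bits 00 -> G
Bits 10 -> F
Bits 00 -> G
Bits 01 -> D


Decoded message: DFGFGD


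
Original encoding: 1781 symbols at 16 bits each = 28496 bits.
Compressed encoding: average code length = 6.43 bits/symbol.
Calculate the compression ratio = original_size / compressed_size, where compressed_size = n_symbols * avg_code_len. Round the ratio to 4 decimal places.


original_size = n_symbols * orig_bits = 1781 * 16 = 28496 bits
compressed_size = n_symbols * avg_code_len = 1781 * 6.43 = 11451.83 bits
ratio = original_size / compressed_size = 28496 / 11451.83 = 2.4883

Compression ratio = 2.4883


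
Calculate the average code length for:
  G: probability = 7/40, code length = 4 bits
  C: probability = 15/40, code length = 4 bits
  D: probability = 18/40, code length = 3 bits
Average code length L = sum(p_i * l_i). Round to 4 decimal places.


Weighted contributions p_i * l_i:
  G: (7/40) * 4 = 28/40
  C: (15/40) * 4 = 60/40
  D: (18/40) * 3 = 54/40
Sum = (28 + 60 + 54)/40 = 142/40

L = 142/40 = 3.5500 bits/symbol


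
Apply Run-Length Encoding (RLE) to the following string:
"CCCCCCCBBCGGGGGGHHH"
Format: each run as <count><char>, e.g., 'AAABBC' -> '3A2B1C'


Scanning runs left to right:
  i=0: run of 'C' x 7 -> '7C'
  i=7: run of 'B' x 2 -> '2B'
  i=9: run of 'C' x 1 -> '1C'
  i=10: run of 'G' x 6 -> '6G'
  i=16: run of 'H' x 3 -> '3H'

RLE = 7C2B1C6G3H


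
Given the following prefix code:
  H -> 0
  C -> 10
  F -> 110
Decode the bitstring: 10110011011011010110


Decoding step by step:
Bits 10 -> C
Bits 110 -> F
Bits 0 -> H
Bits 110 -> F
Bits 110 -> F
Bits 110 -> F
Bits 10 -> C
Bits 110 -> F


Decoded message: CFHFFFCF


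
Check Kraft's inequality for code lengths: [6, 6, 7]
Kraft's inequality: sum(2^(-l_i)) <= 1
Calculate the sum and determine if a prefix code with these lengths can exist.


Sum = 2^(-6) + 2^(-6) + 2^(-7)
    = 0.015625 + 0.015625 + 0.0078125
    = 5/128 = 0.0390625
Since 0.0390625 <= 1, Kraft's inequality IS satisfied.
A prefix code with these lengths CAN exist.

Kraft sum = 0.0390625. Satisfied.


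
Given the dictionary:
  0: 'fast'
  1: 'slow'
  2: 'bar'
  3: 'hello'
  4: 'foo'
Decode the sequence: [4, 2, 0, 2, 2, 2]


Look up each index in the dictionary:
  4 -> 'foo'
  2 -> 'bar'
  0 -> 'fast'
  2 -> 'bar'
  2 -> 'bar'
  2 -> 'bar'

Decoded: "foo bar fast bar bar bar"


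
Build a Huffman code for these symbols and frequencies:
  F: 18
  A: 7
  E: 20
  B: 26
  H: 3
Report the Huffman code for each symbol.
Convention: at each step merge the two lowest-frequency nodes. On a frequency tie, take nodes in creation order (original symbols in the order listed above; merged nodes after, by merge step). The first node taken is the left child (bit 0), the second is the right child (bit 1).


Huffman tree construction:
Step 1: Merge H(3) + A(7) = 10
Step 2: Merge (H+A)(10) + F(18) = 28
Step 3: Merge E(20) + B(26) = 46
Step 4: Merge ((H+A)+F)(28) + (E+B)(46) = 74
Read each symbol's code off the tree from the root (left child = 0, right child = 1).

Codes:
  F: 01 (length 2)
  A: 001 (length 3)
  E: 10 (length 2)
  B: 11 (length 2)
  H: 000 (length 3)
Average code length: 158/74 = 2.1351 bits/symbol


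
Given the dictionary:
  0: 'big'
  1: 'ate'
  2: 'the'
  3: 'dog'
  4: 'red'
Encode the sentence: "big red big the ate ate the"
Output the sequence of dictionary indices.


Look up each word in the dictionary:
  'big' -> 0
  'red' -> 4
  'big' -> 0
  'the' -> 2
  'ate' -> 1
  'ate' -> 1
  'the' -> 2

Encoded: [0, 4, 0, 2, 1, 1, 2]


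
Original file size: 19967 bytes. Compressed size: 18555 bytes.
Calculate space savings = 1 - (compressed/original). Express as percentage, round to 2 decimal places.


ratio = compressed/original = 18555/19967 = 0.929283
savings = 1 - ratio = 1 - 0.929283 = 0.070717
as a percentage: 0.070717 * 100 = 7.07%

Space savings = 1 - 18555/19967 = 7.07%


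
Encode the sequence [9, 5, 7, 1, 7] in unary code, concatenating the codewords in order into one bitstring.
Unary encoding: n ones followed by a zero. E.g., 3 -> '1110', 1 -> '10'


Encode each number as n ones followed by a terminating 0:
  9 -> 1111111110 (10 bits)
  5 -> 111110 (6 bits)
  7 -> 11111110 (8 bits)
  1 -> 10 (2 bits)
  7 -> 11111110 (8 bits)
Total length = 10 + 6 + 8 + 2 + 8 = 34 bits.

Unary([9, 5, 7, 1, 7]) = 1111111110111110111111101011111110 (34 bits)


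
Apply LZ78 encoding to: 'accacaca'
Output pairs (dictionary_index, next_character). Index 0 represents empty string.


LZ78 encoding steps:
Dictionary: {0: ''}
Step 1: w='' (idx 0), next='a' -> output (0, 'a'), add 'a' as idx 1
Step 2: w='' (idx 0), next='c' -> output (0, 'c'), add 'c' as idx 2
Step 3: w='c' (idx 2), next='a' -> output (2, 'a'), add 'ca' as idx 3
Step 4: w='ca' (idx 3), next='c' -> output (3, 'c'), add 'cac' as idx 4
Step 5: w='a' (idx 1), end of input -> output (1, '')


Encoded: [(0, 'a'), (0, 'c'), (2, 'a'), (3, 'c'), (1, '')]


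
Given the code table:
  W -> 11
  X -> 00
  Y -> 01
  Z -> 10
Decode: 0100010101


Decoding:
01 -> Y
00 -> X
01 -> Y
01 -> Y
01 -> Y


Result: YXYYY


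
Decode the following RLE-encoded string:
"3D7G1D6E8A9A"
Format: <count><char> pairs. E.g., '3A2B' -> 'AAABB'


Expanding each <count><char> pair:
  3D -> 'DDD'
  7G -> 'GGGGGGG'
  1D -> 'D'
  6E -> 'EEEEEE'
  8A -> 'AAAAAAAA'
  9A -> 'AAAAAAAAA'

Decoded = DDDGGGGGGGDEEEEEEAAAAAAAAAAAAAAAAA


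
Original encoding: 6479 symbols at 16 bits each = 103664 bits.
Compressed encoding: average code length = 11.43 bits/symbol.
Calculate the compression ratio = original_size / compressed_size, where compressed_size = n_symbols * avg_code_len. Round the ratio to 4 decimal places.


original_size = n_symbols * orig_bits = 6479 * 16 = 103664 bits
compressed_size = n_symbols * avg_code_len = 6479 * 11.43 = 74054.97 bits
ratio = original_size / compressed_size = 103664 / 74054.97 = 1.3998

Compression ratio = 1.3998


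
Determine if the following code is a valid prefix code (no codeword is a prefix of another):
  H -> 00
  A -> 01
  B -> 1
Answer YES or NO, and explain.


Checking each pair (does one codeword prefix another?):
  H='00' vs A='01': no prefix
  H='00' vs B='1': no prefix
  A='01' vs H='00': no prefix
  A='01' vs B='1': no prefix
  B='1' vs H='00': no prefix
  B='1' vs A='01': no prefix
No violation found over all pairs.

YES -- this is a valid prefix code. No codeword is a prefix of any other codeword.


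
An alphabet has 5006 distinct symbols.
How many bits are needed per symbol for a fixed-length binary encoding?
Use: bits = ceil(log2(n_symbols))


log2(5006) = 12.2894
Bracket: 2^12 = 4096 < 5006 <= 2^13 = 8192
So ceil(log2(5006)) = 13

bits = ceil(log2(5006)) = ceil(12.2894) = 13 bits


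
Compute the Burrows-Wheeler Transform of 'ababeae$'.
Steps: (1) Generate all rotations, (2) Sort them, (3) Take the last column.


Rotations (sorted):
  0: $ababeae -> last char: e
  1: ababeae$ -> last char: $
  2: abeae$ab -> last char: b
  3: ae$ababe -> last char: e
  4: babeae$a -> last char: a
  5: beae$aba -> last char: a
  6: e$ababea -> last char: a
  7: eae$abab -> last char: b


BWT = e$beaaab


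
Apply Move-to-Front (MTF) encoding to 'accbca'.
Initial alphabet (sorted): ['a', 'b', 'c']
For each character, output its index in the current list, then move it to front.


MTF encoding:
'a': index 0 in ['a', 'b', 'c'] -> ['a', 'b', 'c']
'c': index 2 in ['a', 'b', 'c'] -> ['c', 'a', 'b']
'c': index 0 in ['c', 'a', 'b'] -> ['c', 'a', 'b']
'b': index 2 in ['c', 'a', 'b'] -> ['b', 'c', 'a']
'c': index 1 in ['b', 'c', 'a'] -> ['c', 'b', 'a']
'a': index 2 in ['c', 'b', 'a'] -> ['a', 'c', 'b']


Output: [0, 2, 0, 2, 1, 2]


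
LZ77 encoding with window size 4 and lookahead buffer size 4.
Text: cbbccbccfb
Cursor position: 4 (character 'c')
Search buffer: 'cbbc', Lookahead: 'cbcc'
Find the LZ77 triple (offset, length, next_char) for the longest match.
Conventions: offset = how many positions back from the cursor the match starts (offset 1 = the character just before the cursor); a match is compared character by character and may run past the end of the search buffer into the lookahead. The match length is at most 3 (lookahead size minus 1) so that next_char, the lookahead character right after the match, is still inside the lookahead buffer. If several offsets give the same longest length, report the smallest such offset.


Try each offset into the search buffer:
  offset=1 (pos 3, char 'c'): match length 1
  offset=2 (pos 2, char 'b'): match length 0
  offset=3 (pos 1, char 'b'): match length 0
  offset=4 (pos 0, char 'c'): match length 2
Longest match has length 2 at offset 4.
next_char = character at position 4 + 2 = 6 -> 'c'

Best match: offset=4, length=2 (matching 'cb' starting at position 0)
LZ77 triple: (4, 2, 'c')


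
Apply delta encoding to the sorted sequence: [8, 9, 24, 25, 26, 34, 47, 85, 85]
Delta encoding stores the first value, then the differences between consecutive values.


First value: 8
Deltas:
  9 - 8 = 1
  24 - 9 = 15
  25 - 24 = 1
  26 - 25 = 1
  34 - 26 = 8
  47 - 34 = 13
  85 - 47 = 38
  85 - 85 = 0


Delta encoded: [8, 1, 15, 1, 1, 8, 13, 38, 0]


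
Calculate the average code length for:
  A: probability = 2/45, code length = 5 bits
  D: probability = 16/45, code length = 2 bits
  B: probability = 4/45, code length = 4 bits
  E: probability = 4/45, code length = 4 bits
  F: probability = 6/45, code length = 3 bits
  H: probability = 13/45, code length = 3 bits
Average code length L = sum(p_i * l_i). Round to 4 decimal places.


Weighted contributions p_i * l_i:
  A: (2/45) * 5 = 10/45
  D: (16/45) * 2 = 32/45
  B: (4/45) * 4 = 16/45
  E: (4/45) * 4 = 16/45
  F: (6/45) * 3 = 18/45
  H: (13/45) * 3 = 39/45
Sum = (10 + 32 + 16 + 16 + 18 + 39)/45 = 131/45

L = 131/45 = 2.9111 bits/symbol


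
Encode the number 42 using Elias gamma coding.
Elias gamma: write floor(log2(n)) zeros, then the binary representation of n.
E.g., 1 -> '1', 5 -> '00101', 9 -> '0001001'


num_bits = floor(log2(42)) + 1 = 6
leading_zeros = num_bits - 1 = 5
binary(42) = 101010

Elias gamma(42) = '00000' + '101010' = 00000101010 (11 bits)


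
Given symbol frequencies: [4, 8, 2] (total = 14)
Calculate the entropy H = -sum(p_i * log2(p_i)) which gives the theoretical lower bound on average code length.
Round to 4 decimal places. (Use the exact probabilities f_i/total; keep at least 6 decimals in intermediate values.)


Per-symbol terms -p_i * log2(p_i) with p_i = f_i/14:
  p = 4/14 = 0.285714: log2(p) = -1.807355, -p*log2(p) = 0.516387
  p = 8/14 = 0.571429: log2(p) = -0.807355, -p*log2(p) = 0.461346
  p = 2/14 = 0.142857: log2(p) = -2.807355, -p*log2(p) = 0.401051
H = 0.516387 + 0.461346 + 0.401051 = 1.378784

H = 1.3788 bits/symbol


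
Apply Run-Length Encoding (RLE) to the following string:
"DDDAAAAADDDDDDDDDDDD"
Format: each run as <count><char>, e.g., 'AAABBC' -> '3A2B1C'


Scanning runs left to right:
  i=0: run of 'D' x 3 -> '3D'
  i=3: run of 'A' x 5 -> '5A'
  i=8: run of 'D' x 12 -> '12D'

RLE = 3D5A12D


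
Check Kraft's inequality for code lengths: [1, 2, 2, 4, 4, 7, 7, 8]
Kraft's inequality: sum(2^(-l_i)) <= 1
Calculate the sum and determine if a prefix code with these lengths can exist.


Sum = 2^(-1) + 2^(-2) + 2^(-2) + 2^(-4) + 2^(-4) + 2^(-7) + 2^(-7) + 2^(-8)
    = 0.5 + 0.25 + 0.25 + 0.0625 + 0.0625 + 0.0078125 + 0.0078125 + 0.00390625
    = 293/256 = 1.14453125
Since 1.14453125 > 1, Kraft's inequality is NOT satisfied.
A prefix code with these lengths CANNOT exist.

Kraft sum = 1.14453125. Not satisfied.


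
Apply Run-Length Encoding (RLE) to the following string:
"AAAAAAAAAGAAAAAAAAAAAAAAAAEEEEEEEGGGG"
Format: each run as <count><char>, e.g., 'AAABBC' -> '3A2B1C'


Scanning runs left to right:
  i=0: run of 'A' x 9 -> '9A'
  i=9: run of 'G' x 1 -> '1G'
  i=10: run of 'A' x 16 -> '16A'
  i=26: run of 'E' x 7 -> '7E'
  i=33: run of 'G' x 4 -> '4G'

RLE = 9A1G16A7E4G


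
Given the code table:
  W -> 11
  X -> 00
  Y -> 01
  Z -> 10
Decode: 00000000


Decoding:
00 -> X
00 -> X
00 -> X
00 -> X


Result: XXXX


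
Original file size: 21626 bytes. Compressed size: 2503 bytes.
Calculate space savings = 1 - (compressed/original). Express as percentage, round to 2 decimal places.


ratio = compressed/original = 2503/21626 = 0.11574
savings = 1 - ratio = 1 - 0.11574 = 0.88426
as a percentage: 0.88426 * 100 = 88.43%

Space savings = 1 - 2503/21626 = 88.43%


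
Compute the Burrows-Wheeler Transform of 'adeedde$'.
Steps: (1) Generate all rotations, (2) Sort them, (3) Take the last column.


Rotations (sorted):
  0: $adeedde -> last char: e
  1: adeedde$ -> last char: $
  2: dde$adee -> last char: e
  3: de$adeed -> last char: d
  4: deedde$a -> last char: a
  5: e$adeedd -> last char: d
  6: edde$ade -> last char: e
  7: eedde$ad -> last char: d


BWT = e$edaded


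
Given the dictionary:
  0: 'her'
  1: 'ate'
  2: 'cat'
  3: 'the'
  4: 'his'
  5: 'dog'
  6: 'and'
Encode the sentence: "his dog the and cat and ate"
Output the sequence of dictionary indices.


Look up each word in the dictionary:
  'his' -> 4
  'dog' -> 5
  'the' -> 3
  'and' -> 6
  'cat' -> 2
  'and' -> 6
  'ate' -> 1

Encoded: [4, 5, 3, 6, 2, 6, 1]


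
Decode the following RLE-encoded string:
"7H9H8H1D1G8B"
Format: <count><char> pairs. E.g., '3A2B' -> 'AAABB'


Expanding each <count><char> pair:
  7H -> 'HHHHHHH'
  9H -> 'HHHHHHHHH'
  8H -> 'HHHHHHHH'
  1D -> 'D'
  1G -> 'G'
  8B -> 'BBBBBBBB'

Decoded = HHHHHHHHHHHHHHHHHHHHHHHHDGBBBBBBBB


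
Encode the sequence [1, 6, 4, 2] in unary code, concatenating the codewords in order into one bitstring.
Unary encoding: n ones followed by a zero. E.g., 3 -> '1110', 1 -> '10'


Encode each number as n ones followed by a terminating 0:
  1 -> 10 (2 bits)
  6 -> 1111110 (7 bits)
  4 -> 11110 (5 bits)
  2 -> 110 (3 bits)
Total length = 2 + 7 + 5 + 3 = 17 bits.

Unary([1, 6, 4, 2]) = 10111111011110110 (17 bits)


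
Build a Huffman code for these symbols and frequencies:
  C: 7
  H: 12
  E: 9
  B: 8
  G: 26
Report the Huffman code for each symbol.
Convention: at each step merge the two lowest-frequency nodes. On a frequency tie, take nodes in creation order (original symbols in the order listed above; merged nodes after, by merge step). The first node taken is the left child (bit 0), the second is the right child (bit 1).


Huffman tree construction:
Step 1: Merge C(7) + B(8) = 15
Step 2: Merge E(9) + H(12) = 21
Step 3: Merge (C+B)(15) + (E+H)(21) = 36
Step 4: Merge G(26) + ((C+B)+(E+H))(36) = 62
Read each symbol's code off the tree from the root (left child = 0, right child = 1).

Codes:
  C: 100 (length 3)
  H: 111 (length 3)
  E: 110 (length 3)
  B: 101 (length 3)
  G: 0 (length 1)
Average code length: 134/62 = 2.1613 bits/symbol


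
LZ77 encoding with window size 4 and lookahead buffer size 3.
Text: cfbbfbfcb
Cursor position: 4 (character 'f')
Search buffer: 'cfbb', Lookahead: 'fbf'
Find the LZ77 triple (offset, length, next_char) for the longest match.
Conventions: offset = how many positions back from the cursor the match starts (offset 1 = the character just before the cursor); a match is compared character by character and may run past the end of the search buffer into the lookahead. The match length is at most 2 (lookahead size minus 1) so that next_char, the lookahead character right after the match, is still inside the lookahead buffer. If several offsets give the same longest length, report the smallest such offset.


Try each offset into the search buffer:
  offset=1 (pos 3, char 'b'): match length 0
  offset=2 (pos 2, char 'b'): match length 0
  offset=3 (pos 1, char 'f'): match length 2
  offset=4 (pos 0, char 'c'): match length 0
Longest match has length 2 at offset 3.
next_char = character at position 4 + 2 = 6 -> 'f'

Best match: offset=3, length=2 (matching 'fb' starting at position 1)
LZ77 triple: (3, 2, 'f')


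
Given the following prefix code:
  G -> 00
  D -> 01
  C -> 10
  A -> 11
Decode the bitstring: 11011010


Decoding step by step:
Bits 11 -> A
Bits 01 -> D
Bits 10 -> C
Bits 10 -> C


Decoded message: ADCC


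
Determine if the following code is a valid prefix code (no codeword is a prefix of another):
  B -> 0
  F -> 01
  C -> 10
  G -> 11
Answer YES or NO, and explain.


Checking each pair (does one codeword prefix another?):
  B='0' vs F='01': prefix -- VIOLATION

NO -- this is NOT a valid prefix code. B (0) is a prefix of F (01).


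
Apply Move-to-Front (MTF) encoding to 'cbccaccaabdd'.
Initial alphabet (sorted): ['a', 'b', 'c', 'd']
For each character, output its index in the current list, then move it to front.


MTF encoding:
'c': index 2 in ['a', 'b', 'c', 'd'] -> ['c', 'a', 'b', 'd']
'b': index 2 in ['c', 'a', 'b', 'd'] -> ['b', 'c', 'a', 'd']
'c': index 1 in ['b', 'c', 'a', 'd'] -> ['c', 'b', 'a', 'd']
'c': index 0 in ['c', 'b', 'a', 'd'] -> ['c', 'b', 'a', 'd']
'a': index 2 in ['c', 'b', 'a', 'd'] -> ['a', 'c', 'b', 'd']
'c': index 1 in ['a', 'c', 'b', 'd'] -> ['c', 'a', 'b', 'd']
'c': index 0 in ['c', 'a', 'b', 'd'] -> ['c', 'a', 'b', 'd']
'a': index 1 in ['c', 'a', 'b', 'd'] -> ['a', 'c', 'b', 'd']
'a': index 0 in ['a', 'c', 'b', 'd'] -> ['a', 'c', 'b', 'd']
'b': index 2 in ['a', 'c', 'b', 'd'] -> ['b', 'a', 'c', 'd']
'd': index 3 in ['b', 'a', 'c', 'd'] -> ['d', 'b', 'a', 'c']
'd': index 0 in ['d', 'b', 'a', 'c'] -> ['d', 'b', 'a', 'c']


Output: [2, 2, 1, 0, 2, 1, 0, 1, 0, 2, 3, 0]


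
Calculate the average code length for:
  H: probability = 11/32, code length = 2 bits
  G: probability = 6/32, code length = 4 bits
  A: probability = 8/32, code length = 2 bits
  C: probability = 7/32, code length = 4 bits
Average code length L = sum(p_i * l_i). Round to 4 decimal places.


Weighted contributions p_i * l_i:
  H: (11/32) * 2 = 22/32
  G: (6/32) * 4 = 24/32
  A: (8/32) * 2 = 16/32
  C: (7/32) * 4 = 28/32
Sum = (22 + 24 + 16 + 28)/32 = 90/32

L = 90/32 = 2.8125 bits/symbol


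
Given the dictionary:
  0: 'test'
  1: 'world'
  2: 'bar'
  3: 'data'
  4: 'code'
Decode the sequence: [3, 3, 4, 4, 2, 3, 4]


Look up each index in the dictionary:
  3 -> 'data'
  3 -> 'data'
  4 -> 'code'
  4 -> 'code'
  2 -> 'bar'
  3 -> 'data'
  4 -> 'code'

Decoded: "data data code code bar data code"


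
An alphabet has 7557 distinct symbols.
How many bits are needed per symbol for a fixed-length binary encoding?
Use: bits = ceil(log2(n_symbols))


log2(7557) = 12.8836
Bracket: 2^12 = 4096 < 7557 <= 2^13 = 8192
So ceil(log2(7557)) = 13

bits = ceil(log2(7557)) = ceil(12.8836) = 13 bits


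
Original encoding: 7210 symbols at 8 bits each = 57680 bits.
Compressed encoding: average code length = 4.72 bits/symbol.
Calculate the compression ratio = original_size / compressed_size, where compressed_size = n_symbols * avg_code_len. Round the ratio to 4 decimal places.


original_size = n_symbols * orig_bits = 7210 * 8 = 57680 bits
compressed_size = n_symbols * avg_code_len = 7210 * 4.72 = 34031.2 bits
ratio = original_size / compressed_size = 57680 / 34031.2 = 1.6949

Compression ratio = 1.6949


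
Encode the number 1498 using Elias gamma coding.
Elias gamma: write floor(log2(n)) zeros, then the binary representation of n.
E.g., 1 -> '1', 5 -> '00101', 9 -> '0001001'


num_bits = floor(log2(1498)) + 1 = 11
leading_zeros = num_bits - 1 = 10
binary(1498) = 10111011010

Elias gamma(1498) = '0000000000' + '10111011010' = 000000000010111011010 (21 bits)


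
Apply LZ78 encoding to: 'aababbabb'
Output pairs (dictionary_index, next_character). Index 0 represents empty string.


LZ78 encoding steps:
Dictionary: {0: ''}
Step 1: w='' (idx 0), next='a' -> output (0, 'a'), add 'a' as idx 1
Step 2: w='a' (idx 1), next='b' -> output (1, 'b'), add 'ab' as idx 2
Step 3: w='ab' (idx 2), next='b' -> output (2, 'b'), add 'abb' as idx 3
Step 4: w='abb' (idx 3), end of input -> output (3, '')


Encoded: [(0, 'a'), (1, 'b'), (2, 'b'), (3, '')]


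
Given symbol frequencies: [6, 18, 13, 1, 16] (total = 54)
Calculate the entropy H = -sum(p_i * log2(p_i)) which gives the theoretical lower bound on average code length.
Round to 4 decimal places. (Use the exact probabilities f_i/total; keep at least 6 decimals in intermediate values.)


Per-symbol terms -p_i * log2(p_i) with p_i = f_i/54:
  p = 6/54 = 0.111111: log2(p) = -3.169925, -p*log2(p) = 0.352214
  p = 18/54 = 0.333333: log2(p) = -1.584963, -p*log2(p) = 0.528321
  p = 13/54 = 0.240741: log2(p) = -2.054448, -p*log2(p) = 0.494589
  p = 1/54 = 0.018519: log2(p) = -5.754888, -p*log2(p) = 0.106572
  p = 16/54 = 0.296296: log2(p) = -1.754888, -p*log2(p) = 0.519967
H = 0.352214 + 0.528321 + 0.494589 + 0.106572 + 0.519967 = 2.001663

H = 2.0017 bits/symbol


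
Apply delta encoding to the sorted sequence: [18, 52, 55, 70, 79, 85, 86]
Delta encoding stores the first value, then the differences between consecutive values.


First value: 18
Deltas:
  52 - 18 = 34
  55 - 52 = 3
  70 - 55 = 15
  79 - 70 = 9
  85 - 79 = 6
  86 - 85 = 1


Delta encoded: [18, 34, 3, 15, 9, 6, 1]


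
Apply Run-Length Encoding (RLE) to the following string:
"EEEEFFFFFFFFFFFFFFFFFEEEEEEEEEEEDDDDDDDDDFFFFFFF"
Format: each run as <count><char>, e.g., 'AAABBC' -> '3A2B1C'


Scanning runs left to right:
  i=0: run of 'E' x 4 -> '4E'
  i=4: run of 'F' x 17 -> '17F'
  i=21: run of 'E' x 11 -> '11E'
  i=32: run of 'D' x 9 -> '9D'
  i=41: run of 'F' x 7 -> '7F'

RLE = 4E17F11E9D7F


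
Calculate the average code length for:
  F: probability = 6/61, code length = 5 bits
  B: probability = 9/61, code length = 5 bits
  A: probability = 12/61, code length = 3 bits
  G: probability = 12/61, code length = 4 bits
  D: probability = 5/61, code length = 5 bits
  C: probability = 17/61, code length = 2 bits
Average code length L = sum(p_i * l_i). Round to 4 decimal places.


Weighted contributions p_i * l_i:
  F: (6/61) * 5 = 30/61
  B: (9/61) * 5 = 45/61
  A: (12/61) * 3 = 36/61
  G: (12/61) * 4 = 48/61
  D: (5/61) * 5 = 25/61
  C: (17/61) * 2 = 34/61
Sum = (30 + 45 + 36 + 48 + 25 + 34)/61 = 218/61

L = 218/61 = 3.5738 bits/symbol


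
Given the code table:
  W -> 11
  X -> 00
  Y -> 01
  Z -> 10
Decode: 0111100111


Decoding:
01 -> Y
11 -> W
10 -> Z
01 -> Y
11 -> W


Result: YWZYW


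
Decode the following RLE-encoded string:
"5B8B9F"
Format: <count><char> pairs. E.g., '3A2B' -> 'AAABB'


Expanding each <count><char> pair:
  5B -> 'BBBBB'
  8B -> 'BBBBBBBB'
  9F -> 'FFFFFFFFF'

Decoded = BBBBBBBBBBBBBFFFFFFFFF


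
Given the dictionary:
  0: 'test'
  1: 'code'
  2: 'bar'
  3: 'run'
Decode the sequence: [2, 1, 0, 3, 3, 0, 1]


Look up each index in the dictionary:
  2 -> 'bar'
  1 -> 'code'
  0 -> 'test'
  3 -> 'run'
  3 -> 'run'
  0 -> 'test'
  1 -> 'code'

Decoded: "bar code test run run test code"


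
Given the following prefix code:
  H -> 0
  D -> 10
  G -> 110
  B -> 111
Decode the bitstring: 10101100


Decoding step by step:
Bits 10 -> D
Bits 10 -> D
Bits 110 -> G
Bits 0 -> H


Decoded message: DDGH


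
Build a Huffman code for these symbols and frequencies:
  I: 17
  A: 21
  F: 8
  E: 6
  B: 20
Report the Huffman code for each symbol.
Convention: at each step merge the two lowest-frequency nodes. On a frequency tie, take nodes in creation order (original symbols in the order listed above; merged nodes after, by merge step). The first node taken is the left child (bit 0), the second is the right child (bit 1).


Huffman tree construction:
Step 1: Merge E(6) + F(8) = 14
Step 2: Merge (E+F)(14) + I(17) = 31
Step 3: Merge B(20) + A(21) = 41
Step 4: Merge ((E+F)+I)(31) + (B+A)(41) = 72
Read each symbol's code off the tree from the root (left child = 0, right child = 1).

Codes:
  I: 01 (length 2)
  A: 11 (length 2)
  F: 001 (length 3)
  E: 000 (length 3)
  B: 10 (length 2)
Average code length: 158/72 = 2.1944 bits/symbol


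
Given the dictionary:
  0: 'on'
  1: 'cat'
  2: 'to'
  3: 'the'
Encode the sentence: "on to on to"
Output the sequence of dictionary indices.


Look up each word in the dictionary:
  'on' -> 0
  'to' -> 2
  'on' -> 0
  'to' -> 2

Encoded: [0, 2, 0, 2]


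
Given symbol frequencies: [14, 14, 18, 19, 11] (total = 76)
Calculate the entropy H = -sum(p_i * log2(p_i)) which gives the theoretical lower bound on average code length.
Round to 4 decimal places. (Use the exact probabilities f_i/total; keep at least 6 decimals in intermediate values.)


Per-symbol terms -p_i * log2(p_i) with p_i = f_i/76:
  p = 14/76 = 0.184211: log2(p) = -2.440573, -p*log2(p) = 0.449579
  p = 14/76 = 0.184211: log2(p) = -2.440573, -p*log2(p) = 0.449579
  p = 18/76 = 0.236842: log2(p) = -2.078003, -p*log2(p) = 0.492158
  p = 19/76 = 0.250000: log2(p) = -2.000000, -p*log2(p) = 0.500000
  p = 11/76 = 0.144737: log2(p) = -2.788496, -p*log2(p) = 0.403598
H = 0.449579 + 0.449579 + 0.492158 + 0.500000 + 0.403598 = 2.294914

H = 2.2949 bits/symbol


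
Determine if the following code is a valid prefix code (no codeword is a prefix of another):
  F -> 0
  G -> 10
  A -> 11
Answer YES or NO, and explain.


Checking each pair (does one codeword prefix another?):
  F='0' vs G='10': no prefix
  F='0' vs A='11': no prefix
  G='10' vs F='0': no prefix
  G='10' vs A='11': no prefix
  A='11' vs F='0': no prefix
  A='11' vs G='10': no prefix
No violation found over all pairs.

YES -- this is a valid prefix code. No codeword is a prefix of any other codeword.


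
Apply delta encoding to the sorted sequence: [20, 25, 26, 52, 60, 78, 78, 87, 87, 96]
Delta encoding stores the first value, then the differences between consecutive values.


First value: 20
Deltas:
  25 - 20 = 5
  26 - 25 = 1
  52 - 26 = 26
  60 - 52 = 8
  78 - 60 = 18
  78 - 78 = 0
  87 - 78 = 9
  87 - 87 = 0
  96 - 87 = 9


Delta encoded: [20, 5, 1, 26, 8, 18, 0, 9, 0, 9]


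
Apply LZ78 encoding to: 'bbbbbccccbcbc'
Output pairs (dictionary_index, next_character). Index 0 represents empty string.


LZ78 encoding steps:
Dictionary: {0: ''}
Step 1: w='' (idx 0), next='b' -> output (0, 'b'), add 'b' as idx 1
Step 2: w='b' (idx 1), next='b' -> output (1, 'b'), add 'bb' as idx 2
Step 3: w='bb' (idx 2), next='c' -> output (2, 'c'), add 'bbc' as idx 3
Step 4: w='' (idx 0), next='c' -> output (0, 'c'), add 'c' as idx 4
Step 5: w='c' (idx 4), next='c' -> output (4, 'c'), add 'cc' as idx 5
Step 6: w='b' (idx 1), next='c' -> output (1, 'c'), add 'bc' as idx 6
Step 7: w='bc' (idx 6), end of input -> output (6, '')


Encoded: [(0, 'b'), (1, 'b'), (2, 'c'), (0, 'c'), (4, 'c'), (1, 'c'), (6, '')]


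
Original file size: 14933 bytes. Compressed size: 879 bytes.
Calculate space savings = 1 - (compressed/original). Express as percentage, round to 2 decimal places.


ratio = compressed/original = 879/14933 = 0.058863
savings = 1 - ratio = 1 - 0.058863 = 0.941137
as a percentage: 0.941137 * 100 = 94.11%

Space savings = 1 - 879/14933 = 94.11%


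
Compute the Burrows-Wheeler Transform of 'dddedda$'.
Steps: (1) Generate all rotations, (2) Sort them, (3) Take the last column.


Rotations (sorted):
  0: $dddedda -> last char: a
  1: a$dddedd -> last char: d
  2: da$ddded -> last char: d
  3: dda$ddde -> last char: e
  4: dddedda$ -> last char: $
  5: ddedda$d -> last char: d
  6: dedda$dd -> last char: d
  7: edda$ddd -> last char: d


BWT = adde$ddd


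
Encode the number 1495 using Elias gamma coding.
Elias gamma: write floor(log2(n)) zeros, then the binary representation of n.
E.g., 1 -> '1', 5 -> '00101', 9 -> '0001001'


num_bits = floor(log2(1495)) + 1 = 11
leading_zeros = num_bits - 1 = 10
binary(1495) = 10111010111

Elias gamma(1495) = '0000000000' + '10111010111' = 000000000010111010111 (21 bits)


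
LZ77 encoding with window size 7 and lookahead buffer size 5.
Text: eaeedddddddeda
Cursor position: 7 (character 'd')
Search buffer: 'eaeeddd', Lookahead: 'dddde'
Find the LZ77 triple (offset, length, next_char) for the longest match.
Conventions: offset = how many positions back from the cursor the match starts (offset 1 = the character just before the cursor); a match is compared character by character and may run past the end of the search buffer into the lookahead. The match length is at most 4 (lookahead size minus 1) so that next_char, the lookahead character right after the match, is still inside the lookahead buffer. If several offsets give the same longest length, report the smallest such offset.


Try each offset into the search buffer:
  offset=1 (pos 6, char 'd'): match length 4
  offset=2 (pos 5, char 'd'): match length 4
  offset=3 (pos 4, char 'd'): match length 4
  offset=4 (pos 3, char 'e'): match length 0
  offset=5 (pos 2, char 'e'): match length 0
  offset=6 (pos 1, char 'a'): match length 0
  offset=7 (pos 0, char 'e'): match length 0
Longest match has length 4, found at offsets 1, 2, 3; take the smallest, offset 1.
next_char = character at position 7 + 4 = 11 -> 'e'

Best match: offset=1, length=4 (matching 'dddd' starting at position 6)
LZ77 triple: (1, 4, 'e')


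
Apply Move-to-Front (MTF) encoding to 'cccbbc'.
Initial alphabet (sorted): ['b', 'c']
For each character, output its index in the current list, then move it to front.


MTF encoding:
'c': index 1 in ['b', 'c'] -> ['c', 'b']
'c': index 0 in ['c', 'b'] -> ['c', 'b']
'c': index 0 in ['c', 'b'] -> ['c', 'b']
'b': index 1 in ['c', 'b'] -> ['b', 'c']
'b': index 0 in ['b', 'c'] -> ['b', 'c']
'c': index 1 in ['b', 'c'] -> ['c', 'b']


Output: [1, 0, 0, 1, 0, 1]


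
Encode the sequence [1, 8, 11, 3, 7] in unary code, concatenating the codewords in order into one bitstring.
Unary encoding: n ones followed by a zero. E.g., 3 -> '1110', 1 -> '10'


Encode each number as n ones followed by a terminating 0:
  1 -> 10 (2 bits)
  8 -> 111111110 (9 bits)
  11 -> 111111111110 (12 bits)
  3 -> 1110 (4 bits)
  7 -> 11111110 (8 bits)
Total length = 2 + 9 + 12 + 4 + 8 = 35 bits.

Unary([1, 8, 11, 3, 7]) = 10111111110111111111110111011111110 (35 bits)


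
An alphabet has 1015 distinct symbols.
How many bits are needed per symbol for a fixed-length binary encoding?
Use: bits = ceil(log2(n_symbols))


log2(1015) = 9.9873
Bracket: 2^9 = 512 < 1015 <= 2^10 = 1024
So ceil(log2(1015)) = 10

bits = ceil(log2(1015)) = ceil(9.9873) = 10 bits


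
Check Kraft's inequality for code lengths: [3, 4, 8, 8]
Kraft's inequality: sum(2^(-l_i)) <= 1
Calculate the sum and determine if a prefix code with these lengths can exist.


Sum = 2^(-3) + 2^(-4) + 2^(-8) + 2^(-8)
    = 0.125 + 0.0625 + 0.00390625 + 0.00390625
    = 50/256 = 0.1953125
Since 0.1953125 <= 1, Kraft's inequality IS satisfied.
A prefix code with these lengths CAN exist.

Kraft sum = 0.1953125. Satisfied.


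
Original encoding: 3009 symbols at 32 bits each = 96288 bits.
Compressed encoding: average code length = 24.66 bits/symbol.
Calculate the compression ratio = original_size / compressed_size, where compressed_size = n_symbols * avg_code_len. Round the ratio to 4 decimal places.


original_size = n_symbols * orig_bits = 3009 * 32 = 96288 bits
compressed_size = n_symbols * avg_code_len = 3009 * 24.66 = 74201.94 bits
ratio = original_size / compressed_size = 96288 / 74201.94 = 1.2976

Compression ratio = 1.2976


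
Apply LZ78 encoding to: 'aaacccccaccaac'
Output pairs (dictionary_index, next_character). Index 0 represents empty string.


LZ78 encoding steps:
Dictionary: {0: ''}
Step 1: w='' (idx 0), next='a' -> output (0, 'a'), add 'a' as idx 1
Step 2: w='a' (idx 1), next='a' -> output (1, 'a'), add 'aa' as idx 2
Step 3: w='' (idx 0), next='c' -> output (0, 'c'), add 'c' as idx 3
Step 4: w='c' (idx 3), next='c' -> output (3, 'c'), add 'cc' as idx 4
Step 5: w='cc' (idx 4), next='a' -> output (4, 'a'), add 'cca' as idx 5
Step 6: w='cca' (idx 5), next='a' -> output (5, 'a'), add 'ccaa' as idx 6
Step 7: w='c' (idx 3), end of input -> output (3, '')


Encoded: [(0, 'a'), (1, 'a'), (0, 'c'), (3, 'c'), (4, 'a'), (5, 'a'), (3, '')]


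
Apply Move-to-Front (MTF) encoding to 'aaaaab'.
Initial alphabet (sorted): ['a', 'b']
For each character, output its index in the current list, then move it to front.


MTF encoding:
'a': index 0 in ['a', 'b'] -> ['a', 'b']
'a': index 0 in ['a', 'b'] -> ['a', 'b']
'a': index 0 in ['a', 'b'] -> ['a', 'b']
'a': index 0 in ['a', 'b'] -> ['a', 'b']
'a': index 0 in ['a', 'b'] -> ['a', 'b']
'b': index 1 in ['a', 'b'] -> ['b', 'a']


Output: [0, 0, 0, 0, 0, 1]


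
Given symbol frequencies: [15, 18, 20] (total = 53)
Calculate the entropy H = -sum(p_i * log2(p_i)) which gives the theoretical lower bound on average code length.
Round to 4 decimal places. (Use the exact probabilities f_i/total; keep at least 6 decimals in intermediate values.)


Per-symbol terms -p_i * log2(p_i) with p_i = f_i/53:
  p = 15/53 = 0.283019: log2(p) = -1.821030, -p*log2(p) = 0.515386
  p = 18/53 = 0.339623: log2(p) = -1.557995, -p*log2(p) = 0.529131
  p = 20/53 = 0.377358: log2(p) = -1.405992, -p*log2(p) = 0.530563
H = 0.515386 + 0.529131 + 0.530563 = 1.575080

H = 1.5751 bits/symbol
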